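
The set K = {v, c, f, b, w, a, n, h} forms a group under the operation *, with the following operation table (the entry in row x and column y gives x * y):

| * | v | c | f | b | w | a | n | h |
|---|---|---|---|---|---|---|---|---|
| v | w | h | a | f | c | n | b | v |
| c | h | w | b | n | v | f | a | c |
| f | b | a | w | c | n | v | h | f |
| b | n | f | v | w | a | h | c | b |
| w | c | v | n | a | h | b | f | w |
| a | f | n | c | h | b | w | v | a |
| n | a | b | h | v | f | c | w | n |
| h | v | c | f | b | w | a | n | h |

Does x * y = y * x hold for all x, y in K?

b * n = c but n * b = v.
Since b and n do not commute, K is not abelian.

No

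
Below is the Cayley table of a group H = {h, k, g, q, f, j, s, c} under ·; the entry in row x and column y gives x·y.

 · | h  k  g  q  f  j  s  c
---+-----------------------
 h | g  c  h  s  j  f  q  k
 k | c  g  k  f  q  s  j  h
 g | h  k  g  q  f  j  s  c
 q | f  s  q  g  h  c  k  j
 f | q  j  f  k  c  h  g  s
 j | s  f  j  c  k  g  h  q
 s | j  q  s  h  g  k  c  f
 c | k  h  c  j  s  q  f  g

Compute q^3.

q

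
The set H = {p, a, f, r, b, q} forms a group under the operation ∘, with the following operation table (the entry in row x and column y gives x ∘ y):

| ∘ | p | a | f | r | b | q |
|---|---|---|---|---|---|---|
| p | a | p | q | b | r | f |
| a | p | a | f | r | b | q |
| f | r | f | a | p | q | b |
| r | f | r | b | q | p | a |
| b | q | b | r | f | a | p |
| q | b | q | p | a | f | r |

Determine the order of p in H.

2

The identity element is a (its row matches the header).
p^1 = p
p^2 = p ∘ p = a
The first power of p equal to the identity is p^2, so ord(p) = 2.
(Structurally, H here is isomorphic to the symmetric group S_3.)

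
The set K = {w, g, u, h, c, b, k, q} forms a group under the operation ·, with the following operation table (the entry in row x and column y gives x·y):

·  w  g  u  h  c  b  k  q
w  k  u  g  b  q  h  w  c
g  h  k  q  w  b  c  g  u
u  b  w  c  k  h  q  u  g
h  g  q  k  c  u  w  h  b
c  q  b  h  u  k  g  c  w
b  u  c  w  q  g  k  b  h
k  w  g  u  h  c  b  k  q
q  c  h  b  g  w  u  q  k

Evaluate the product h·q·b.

h·q = b
b·b = k

k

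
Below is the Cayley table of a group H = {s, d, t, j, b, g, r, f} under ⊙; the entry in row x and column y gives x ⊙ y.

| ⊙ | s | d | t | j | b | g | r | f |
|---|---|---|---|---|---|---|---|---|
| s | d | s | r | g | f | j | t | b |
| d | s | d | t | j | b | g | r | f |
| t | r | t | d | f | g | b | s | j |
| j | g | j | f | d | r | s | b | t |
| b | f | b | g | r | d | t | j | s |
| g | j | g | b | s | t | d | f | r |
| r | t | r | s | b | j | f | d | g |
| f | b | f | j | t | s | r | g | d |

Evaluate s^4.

s^1 = s
s^2 = s ⊙ s = d
s^3 = d ⊙ s = s
s^4 = s ⊙ s = d
(Structurally, H here is isomorphic to the elementary abelian group (Z_2)^3.)

d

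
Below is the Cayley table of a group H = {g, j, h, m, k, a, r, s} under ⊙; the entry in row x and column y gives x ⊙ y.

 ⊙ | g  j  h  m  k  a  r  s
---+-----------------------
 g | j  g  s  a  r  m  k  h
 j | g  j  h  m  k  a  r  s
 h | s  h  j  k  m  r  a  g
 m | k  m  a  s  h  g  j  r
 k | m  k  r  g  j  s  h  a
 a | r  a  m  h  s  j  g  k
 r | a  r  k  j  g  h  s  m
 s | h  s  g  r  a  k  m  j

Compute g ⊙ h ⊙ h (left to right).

g

g ⊙ h = s
s ⊙ h = g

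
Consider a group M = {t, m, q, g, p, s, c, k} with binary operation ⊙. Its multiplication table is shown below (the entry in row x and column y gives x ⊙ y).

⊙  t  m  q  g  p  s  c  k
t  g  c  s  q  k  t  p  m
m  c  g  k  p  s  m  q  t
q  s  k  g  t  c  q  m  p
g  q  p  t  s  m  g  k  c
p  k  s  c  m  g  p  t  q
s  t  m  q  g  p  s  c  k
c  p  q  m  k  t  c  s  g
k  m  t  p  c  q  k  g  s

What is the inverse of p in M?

First locate the identity: row s matches the header, so s is the identity.
Scan row p for s: p ⊙ m = s. Hence p^(-1) = m.
(Structurally, M here is isomorphic to Z_2 x Z_4.)

m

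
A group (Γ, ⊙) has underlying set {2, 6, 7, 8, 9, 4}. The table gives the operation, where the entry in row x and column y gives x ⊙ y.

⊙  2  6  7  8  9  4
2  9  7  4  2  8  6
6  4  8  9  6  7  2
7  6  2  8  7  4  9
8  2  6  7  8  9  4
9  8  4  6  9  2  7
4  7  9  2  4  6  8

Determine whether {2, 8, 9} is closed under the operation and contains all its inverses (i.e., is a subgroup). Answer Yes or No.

Yes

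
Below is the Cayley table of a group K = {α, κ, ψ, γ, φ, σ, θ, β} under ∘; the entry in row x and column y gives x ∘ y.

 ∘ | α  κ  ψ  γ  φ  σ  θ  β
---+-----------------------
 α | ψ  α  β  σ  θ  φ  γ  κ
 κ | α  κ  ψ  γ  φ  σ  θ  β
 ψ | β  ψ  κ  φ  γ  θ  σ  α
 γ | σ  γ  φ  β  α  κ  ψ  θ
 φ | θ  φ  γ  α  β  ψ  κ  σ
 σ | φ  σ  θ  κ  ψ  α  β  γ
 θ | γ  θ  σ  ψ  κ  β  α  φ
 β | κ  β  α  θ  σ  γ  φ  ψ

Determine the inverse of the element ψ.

ψ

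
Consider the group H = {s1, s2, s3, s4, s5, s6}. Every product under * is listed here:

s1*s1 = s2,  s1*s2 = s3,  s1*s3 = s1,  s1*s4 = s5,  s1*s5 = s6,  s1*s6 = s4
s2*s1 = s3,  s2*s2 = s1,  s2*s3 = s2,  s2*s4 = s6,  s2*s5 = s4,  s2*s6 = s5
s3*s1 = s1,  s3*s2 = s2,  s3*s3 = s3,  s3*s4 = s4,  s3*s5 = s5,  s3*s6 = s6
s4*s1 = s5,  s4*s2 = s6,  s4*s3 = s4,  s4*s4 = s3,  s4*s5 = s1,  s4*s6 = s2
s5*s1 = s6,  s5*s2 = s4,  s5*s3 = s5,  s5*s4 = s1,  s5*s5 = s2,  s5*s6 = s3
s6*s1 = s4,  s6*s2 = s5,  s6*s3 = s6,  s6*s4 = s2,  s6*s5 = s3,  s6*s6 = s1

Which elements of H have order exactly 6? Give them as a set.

Identity is s3. Compute the order of each non-identity element by repeated multiplication:
  s1: s1 → s2 → s3  (order 3)
  s2: s2 → s1 → s3  (order 3)
  s4: s4 → s3  (order 2)
  s5: s5 → s2 → s4 → s1 → s6 → s3  (order 6)
  s6: s6 → s1 → s4 → s2 → s5 → s3  (order 6)
Elements of order 6: {s5, s6}.

{s5, s6}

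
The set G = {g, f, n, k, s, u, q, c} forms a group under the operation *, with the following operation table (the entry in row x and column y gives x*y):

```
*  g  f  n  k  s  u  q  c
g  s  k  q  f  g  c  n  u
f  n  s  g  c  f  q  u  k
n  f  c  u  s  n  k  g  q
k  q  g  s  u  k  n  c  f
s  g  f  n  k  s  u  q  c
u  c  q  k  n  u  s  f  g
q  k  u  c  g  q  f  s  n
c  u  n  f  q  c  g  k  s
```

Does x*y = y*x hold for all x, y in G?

k*f = g but f*k = c.
Since k and f do not commute, G is not abelian.

No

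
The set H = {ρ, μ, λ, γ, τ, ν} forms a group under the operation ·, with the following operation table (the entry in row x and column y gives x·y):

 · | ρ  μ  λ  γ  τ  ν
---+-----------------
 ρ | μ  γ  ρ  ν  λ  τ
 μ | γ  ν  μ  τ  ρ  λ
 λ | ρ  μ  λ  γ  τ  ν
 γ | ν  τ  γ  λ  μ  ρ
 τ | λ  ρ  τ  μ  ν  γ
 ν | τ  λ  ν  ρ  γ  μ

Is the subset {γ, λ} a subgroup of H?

{γ, λ} contains the identity λ.
Checking products: every product of two elements of {γ, λ} (read from the table) lies in {γ, λ}, so the set is closed.
In a finite group, a nonempty closed subset is a subgroup. So {γ, λ} ≤ H.

Yes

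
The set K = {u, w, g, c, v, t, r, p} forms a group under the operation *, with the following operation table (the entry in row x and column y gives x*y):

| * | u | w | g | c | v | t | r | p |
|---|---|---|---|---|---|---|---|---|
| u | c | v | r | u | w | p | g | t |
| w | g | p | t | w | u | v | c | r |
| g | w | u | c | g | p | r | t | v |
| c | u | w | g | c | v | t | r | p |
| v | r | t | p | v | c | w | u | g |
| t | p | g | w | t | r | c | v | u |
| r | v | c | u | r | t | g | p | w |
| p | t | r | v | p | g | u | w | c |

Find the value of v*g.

p

Read row v, column g: v*g = p.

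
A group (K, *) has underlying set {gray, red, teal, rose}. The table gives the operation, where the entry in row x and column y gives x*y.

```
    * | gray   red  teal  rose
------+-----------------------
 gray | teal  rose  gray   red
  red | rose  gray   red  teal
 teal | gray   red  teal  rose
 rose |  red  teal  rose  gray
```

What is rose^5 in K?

rose

rose^1 = rose
rose^2 = rose*rose = gray
rose^3 = gray*rose = red
rose^4 = red*rose = teal
rose^5 = teal*rose = rose
(Structurally, K here is isomorphic to the cyclic group Z_4.)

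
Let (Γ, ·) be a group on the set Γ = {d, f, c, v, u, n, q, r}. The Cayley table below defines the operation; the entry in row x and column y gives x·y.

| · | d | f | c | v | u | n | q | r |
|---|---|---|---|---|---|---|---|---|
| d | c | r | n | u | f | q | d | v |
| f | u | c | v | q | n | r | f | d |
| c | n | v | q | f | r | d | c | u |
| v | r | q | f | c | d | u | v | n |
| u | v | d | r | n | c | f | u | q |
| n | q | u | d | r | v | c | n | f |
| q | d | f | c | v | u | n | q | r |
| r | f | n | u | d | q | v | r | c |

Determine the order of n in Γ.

4

The identity element is q (its row matches the header).
n^1 = n
n^2 = n·n = c
n^3 = c·n = d
n^4 = d·n = q
The first power of n equal to the identity is n^4, so ord(n) = 4.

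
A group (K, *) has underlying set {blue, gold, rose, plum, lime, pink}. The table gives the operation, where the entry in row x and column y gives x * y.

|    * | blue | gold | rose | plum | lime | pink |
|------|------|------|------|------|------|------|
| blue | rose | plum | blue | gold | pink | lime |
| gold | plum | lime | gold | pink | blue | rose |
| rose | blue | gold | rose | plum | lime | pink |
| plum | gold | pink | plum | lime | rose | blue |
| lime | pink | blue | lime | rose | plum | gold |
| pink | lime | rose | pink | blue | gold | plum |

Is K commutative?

Check whether the table is symmetric across its main diagonal.
Every entry (row x, col y) equals the entry (row y, col x), so K is abelian.

Yes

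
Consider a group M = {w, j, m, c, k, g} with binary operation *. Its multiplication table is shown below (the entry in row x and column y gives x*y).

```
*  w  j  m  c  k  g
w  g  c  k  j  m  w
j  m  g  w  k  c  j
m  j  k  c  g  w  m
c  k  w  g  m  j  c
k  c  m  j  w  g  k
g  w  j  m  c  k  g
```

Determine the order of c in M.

3

The identity element is g (its row matches the header).
c^1 = c
c^2 = c*c = m
c^3 = m*c = g
The first power of c equal to the identity is c^3, so ord(c) = 3.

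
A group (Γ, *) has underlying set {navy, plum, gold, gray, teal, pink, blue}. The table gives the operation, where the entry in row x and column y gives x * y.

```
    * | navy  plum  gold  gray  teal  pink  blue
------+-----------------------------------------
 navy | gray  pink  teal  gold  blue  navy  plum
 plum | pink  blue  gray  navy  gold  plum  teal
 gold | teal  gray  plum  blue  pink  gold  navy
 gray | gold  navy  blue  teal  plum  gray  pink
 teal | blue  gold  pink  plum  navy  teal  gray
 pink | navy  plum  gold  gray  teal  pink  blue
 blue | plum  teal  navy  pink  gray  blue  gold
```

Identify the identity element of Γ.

pink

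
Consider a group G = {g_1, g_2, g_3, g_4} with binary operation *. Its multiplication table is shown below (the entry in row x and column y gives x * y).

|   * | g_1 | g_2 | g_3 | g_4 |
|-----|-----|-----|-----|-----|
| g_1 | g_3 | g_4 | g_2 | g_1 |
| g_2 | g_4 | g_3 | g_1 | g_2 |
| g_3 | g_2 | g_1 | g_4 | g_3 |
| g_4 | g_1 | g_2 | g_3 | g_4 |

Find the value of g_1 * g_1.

g_3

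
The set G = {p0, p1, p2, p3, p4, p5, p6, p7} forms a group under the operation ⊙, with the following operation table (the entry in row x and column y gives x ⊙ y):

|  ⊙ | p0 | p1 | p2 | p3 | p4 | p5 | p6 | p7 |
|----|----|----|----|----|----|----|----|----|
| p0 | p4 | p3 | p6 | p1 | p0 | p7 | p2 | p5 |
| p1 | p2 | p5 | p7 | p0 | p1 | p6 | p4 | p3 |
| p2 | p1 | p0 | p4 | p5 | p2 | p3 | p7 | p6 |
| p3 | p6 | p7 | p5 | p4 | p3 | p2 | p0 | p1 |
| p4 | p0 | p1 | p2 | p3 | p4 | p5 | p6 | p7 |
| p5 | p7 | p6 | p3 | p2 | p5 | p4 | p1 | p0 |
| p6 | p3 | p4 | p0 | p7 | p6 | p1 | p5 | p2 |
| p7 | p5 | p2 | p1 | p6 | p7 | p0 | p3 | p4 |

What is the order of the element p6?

The identity element is p4 (its row matches the header).
p6^1 = p6
p6^2 = p6 ⊙ p6 = p5
p6^3 = p5 ⊙ p6 = p1
p6^4 = p1 ⊙ p6 = p4
The first power of p6 equal to the identity is p6^4, so ord(p6) = 4.

4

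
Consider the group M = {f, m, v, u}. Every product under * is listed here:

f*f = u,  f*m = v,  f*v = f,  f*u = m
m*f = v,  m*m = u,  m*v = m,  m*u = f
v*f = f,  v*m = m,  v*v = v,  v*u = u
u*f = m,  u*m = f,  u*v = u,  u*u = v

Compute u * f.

Read row u, column f: u * f = m.

m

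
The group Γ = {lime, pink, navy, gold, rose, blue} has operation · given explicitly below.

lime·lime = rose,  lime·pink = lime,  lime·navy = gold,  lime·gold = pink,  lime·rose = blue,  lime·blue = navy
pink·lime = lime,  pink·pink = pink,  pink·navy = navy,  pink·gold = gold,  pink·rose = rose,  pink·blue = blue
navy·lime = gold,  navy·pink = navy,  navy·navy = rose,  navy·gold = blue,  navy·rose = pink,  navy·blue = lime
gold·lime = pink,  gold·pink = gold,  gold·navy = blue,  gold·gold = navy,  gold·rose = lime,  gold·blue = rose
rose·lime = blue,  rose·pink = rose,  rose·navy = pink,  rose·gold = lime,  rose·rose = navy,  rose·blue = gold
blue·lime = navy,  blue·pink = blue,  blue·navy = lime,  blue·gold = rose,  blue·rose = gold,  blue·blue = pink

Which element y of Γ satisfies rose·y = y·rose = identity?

First locate the identity: row pink matches the header, so pink is the identity.
Scan row rose for pink: rose·navy = pink. Hence rose^(-1) = navy.

navy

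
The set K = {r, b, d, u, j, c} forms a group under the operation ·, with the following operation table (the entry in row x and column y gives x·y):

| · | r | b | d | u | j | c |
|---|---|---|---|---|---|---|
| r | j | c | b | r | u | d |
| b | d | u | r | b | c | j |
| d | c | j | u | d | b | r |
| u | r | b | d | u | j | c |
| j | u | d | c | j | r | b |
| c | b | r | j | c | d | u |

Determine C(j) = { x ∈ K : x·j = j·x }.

Compare row j with column j entry by entry.
r·j = u = j·r, so r commutes with j.
c·j = d but j·c = b, so c does not.
Collecting the elements that commute with j: C(j) = {j, r, u}.

{j, r, u}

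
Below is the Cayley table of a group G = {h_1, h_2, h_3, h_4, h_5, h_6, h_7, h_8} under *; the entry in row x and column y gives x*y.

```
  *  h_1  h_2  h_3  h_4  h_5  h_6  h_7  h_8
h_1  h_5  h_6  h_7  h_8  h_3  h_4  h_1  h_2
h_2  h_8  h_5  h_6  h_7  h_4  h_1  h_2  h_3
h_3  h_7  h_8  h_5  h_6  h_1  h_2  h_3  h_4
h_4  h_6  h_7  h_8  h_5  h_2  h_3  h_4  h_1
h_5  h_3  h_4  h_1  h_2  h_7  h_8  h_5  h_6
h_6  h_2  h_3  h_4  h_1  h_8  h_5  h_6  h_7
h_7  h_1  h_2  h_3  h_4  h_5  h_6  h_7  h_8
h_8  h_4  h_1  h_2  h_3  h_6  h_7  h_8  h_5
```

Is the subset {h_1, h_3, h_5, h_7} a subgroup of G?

{h_1, h_3, h_5, h_7} contains the identity h_7.
Checking products: every product of two elements of {h_1, h_3, h_5, h_7} (read from the table) lies in {h_1, h_3, h_5, h_7}, so the set is closed.
In a finite group, a nonempty closed subset is a subgroup. So {h_1, h_3, h_5, h_7} ≤ G.

Yes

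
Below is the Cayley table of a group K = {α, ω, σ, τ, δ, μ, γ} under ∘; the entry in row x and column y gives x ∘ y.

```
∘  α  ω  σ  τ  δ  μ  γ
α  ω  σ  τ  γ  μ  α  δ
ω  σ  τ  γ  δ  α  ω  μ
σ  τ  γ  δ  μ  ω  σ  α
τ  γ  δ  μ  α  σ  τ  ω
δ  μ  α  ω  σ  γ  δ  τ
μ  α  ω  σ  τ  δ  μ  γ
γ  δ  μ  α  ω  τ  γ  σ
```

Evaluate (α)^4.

τ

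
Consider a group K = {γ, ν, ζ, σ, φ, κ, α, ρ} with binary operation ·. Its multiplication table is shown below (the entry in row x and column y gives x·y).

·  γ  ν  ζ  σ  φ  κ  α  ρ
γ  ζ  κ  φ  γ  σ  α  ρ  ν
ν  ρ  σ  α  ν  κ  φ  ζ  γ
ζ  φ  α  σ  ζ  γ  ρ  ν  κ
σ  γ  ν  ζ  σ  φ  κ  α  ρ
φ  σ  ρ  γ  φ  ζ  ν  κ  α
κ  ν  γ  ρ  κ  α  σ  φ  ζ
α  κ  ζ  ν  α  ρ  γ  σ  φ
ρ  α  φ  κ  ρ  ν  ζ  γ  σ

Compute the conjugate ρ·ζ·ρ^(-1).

ζ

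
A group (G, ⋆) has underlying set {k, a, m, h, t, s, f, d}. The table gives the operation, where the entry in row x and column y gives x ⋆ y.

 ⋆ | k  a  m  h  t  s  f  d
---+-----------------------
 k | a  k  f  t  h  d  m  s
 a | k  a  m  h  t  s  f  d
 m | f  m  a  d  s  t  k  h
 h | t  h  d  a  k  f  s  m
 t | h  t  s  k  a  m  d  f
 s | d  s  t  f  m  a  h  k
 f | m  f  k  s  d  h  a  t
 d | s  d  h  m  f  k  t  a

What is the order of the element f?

The identity element is a (its row matches the header).
f^1 = f
f^2 = f ⋆ f = a
The first power of f equal to the identity is f^2, so ord(f) = 2.

2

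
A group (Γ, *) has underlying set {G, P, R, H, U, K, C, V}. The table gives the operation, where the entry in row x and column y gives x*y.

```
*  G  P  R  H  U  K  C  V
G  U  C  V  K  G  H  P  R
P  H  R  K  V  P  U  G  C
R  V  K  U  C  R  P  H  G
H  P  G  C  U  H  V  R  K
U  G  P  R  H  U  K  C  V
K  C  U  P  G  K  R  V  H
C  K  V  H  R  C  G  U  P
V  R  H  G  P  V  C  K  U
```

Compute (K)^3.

P

K^1 = K
K^2 = K*K = R
K^3 = R*K = P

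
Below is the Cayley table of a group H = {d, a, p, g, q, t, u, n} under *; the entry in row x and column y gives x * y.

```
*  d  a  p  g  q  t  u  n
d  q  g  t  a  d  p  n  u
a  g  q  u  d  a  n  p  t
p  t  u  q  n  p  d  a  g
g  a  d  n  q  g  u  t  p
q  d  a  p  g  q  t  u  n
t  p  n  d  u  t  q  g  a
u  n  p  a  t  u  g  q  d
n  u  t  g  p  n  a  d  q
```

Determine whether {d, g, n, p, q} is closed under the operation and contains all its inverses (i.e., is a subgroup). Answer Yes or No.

g * d = a, which is not in {d, g, n, p, q}.
The subset is not closed under *, so it is not a subgroup.

No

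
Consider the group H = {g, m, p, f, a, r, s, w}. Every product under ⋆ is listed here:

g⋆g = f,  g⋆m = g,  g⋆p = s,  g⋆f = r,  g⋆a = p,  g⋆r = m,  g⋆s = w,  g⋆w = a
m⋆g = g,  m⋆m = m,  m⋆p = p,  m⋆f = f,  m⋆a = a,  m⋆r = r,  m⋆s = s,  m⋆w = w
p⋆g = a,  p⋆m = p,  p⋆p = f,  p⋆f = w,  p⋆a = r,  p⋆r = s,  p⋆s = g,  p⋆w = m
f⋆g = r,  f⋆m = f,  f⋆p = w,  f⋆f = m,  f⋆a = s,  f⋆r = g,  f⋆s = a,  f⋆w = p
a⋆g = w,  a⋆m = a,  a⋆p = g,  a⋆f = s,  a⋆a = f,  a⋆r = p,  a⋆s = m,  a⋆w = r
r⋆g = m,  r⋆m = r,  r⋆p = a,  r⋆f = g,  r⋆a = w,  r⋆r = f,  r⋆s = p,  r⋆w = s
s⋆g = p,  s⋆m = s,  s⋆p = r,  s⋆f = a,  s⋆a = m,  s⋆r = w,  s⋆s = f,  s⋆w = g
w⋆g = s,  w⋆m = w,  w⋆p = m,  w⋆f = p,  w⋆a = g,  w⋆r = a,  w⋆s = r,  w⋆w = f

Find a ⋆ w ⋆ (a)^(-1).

The identity is m. In row a, the entry m sits in column s, so a^(-1) = s.
a ⋆ w = r
r ⋆ s = p

p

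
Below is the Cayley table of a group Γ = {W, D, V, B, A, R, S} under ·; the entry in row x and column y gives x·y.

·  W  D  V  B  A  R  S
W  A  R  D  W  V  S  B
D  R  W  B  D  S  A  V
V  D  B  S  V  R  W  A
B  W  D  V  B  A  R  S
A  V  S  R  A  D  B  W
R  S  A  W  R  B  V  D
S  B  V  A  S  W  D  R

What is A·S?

W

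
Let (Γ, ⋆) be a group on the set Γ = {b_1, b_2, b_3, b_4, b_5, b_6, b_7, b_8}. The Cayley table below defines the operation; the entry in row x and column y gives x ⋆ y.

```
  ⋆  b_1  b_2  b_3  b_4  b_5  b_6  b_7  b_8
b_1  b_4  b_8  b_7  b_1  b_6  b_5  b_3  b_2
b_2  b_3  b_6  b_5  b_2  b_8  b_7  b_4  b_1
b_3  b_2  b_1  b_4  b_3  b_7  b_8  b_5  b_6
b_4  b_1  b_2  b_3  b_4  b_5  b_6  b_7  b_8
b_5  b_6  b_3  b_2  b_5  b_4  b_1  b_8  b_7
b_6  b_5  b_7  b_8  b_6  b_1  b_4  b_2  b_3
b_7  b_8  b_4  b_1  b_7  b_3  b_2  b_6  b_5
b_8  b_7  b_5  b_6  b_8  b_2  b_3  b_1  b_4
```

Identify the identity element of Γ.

The identity e satisfies e ⋆ x = x for all x, so its row in the table reproduces the column headers.
Row b_4 reads: b_1, b_2, b_3, b_4, b_5, b_6, b_7, b_8 — exactly the header order. So b_4 is the identity.

b_4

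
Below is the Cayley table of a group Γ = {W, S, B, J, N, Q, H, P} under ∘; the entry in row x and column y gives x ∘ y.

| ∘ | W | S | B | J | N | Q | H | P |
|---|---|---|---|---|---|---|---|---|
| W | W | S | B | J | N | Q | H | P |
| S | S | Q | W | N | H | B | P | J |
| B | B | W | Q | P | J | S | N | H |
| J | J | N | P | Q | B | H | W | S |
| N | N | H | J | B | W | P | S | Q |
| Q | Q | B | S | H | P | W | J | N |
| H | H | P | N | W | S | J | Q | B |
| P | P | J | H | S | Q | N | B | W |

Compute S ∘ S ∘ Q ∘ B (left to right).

B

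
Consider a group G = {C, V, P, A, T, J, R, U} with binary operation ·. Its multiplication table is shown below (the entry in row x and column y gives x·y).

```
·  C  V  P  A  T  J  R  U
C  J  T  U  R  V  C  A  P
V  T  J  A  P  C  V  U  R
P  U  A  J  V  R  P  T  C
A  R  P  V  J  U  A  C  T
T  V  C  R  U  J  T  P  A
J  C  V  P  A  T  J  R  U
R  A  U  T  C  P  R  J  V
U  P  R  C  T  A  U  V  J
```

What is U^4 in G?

U^1 = U
U^2 = U·U = J
U^3 = J·U = U
U^4 = U·U = J

J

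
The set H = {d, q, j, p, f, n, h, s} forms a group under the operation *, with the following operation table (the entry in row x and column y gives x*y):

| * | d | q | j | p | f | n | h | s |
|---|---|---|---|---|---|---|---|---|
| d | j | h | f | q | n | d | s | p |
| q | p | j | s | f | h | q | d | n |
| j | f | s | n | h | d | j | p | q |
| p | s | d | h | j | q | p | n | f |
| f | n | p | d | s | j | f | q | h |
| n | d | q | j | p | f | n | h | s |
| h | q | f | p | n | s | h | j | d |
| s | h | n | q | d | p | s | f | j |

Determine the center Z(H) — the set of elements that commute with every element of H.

{j, n}

An element z is central iff its row equals its column in the table.
For p: p*d = s ≠ q = d*p, so p ∉ Z.
Checking each element this way leaves Z(H) = {j, n}.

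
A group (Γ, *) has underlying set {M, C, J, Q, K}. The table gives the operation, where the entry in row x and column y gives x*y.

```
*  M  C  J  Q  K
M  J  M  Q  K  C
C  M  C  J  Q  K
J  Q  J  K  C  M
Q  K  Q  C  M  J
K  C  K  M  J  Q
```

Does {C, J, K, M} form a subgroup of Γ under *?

M*J = Q, which is not in {C, J, K, M}.
The subset is not closed under *, so it is not a subgroup.

No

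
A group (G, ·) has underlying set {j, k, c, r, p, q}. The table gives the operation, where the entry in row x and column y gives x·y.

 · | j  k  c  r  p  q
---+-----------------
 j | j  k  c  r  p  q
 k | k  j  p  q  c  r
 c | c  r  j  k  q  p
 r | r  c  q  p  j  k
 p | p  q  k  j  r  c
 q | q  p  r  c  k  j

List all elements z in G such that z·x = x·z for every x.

{j}

An element z is central iff its row equals its column in the table.
For k: k·r = q ≠ c = r·k, so k ∉ Z.
Checking each element this way leaves Z(G) = {j}.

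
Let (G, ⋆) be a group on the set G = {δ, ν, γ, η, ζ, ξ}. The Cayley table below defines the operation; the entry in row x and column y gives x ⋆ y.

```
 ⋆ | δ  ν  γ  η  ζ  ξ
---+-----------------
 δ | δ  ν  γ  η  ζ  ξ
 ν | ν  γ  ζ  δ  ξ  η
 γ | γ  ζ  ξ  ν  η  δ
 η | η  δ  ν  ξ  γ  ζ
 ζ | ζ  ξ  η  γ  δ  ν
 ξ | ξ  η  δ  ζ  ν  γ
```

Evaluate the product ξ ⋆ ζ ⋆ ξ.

η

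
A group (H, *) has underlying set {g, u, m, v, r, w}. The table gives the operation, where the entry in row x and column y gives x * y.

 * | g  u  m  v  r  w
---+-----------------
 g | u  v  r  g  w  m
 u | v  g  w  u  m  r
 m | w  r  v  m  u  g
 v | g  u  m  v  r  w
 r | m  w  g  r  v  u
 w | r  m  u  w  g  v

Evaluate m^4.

m^1 = m
m^2 = m * m = v
m^3 = v * m = m
m^4 = m * m = v

v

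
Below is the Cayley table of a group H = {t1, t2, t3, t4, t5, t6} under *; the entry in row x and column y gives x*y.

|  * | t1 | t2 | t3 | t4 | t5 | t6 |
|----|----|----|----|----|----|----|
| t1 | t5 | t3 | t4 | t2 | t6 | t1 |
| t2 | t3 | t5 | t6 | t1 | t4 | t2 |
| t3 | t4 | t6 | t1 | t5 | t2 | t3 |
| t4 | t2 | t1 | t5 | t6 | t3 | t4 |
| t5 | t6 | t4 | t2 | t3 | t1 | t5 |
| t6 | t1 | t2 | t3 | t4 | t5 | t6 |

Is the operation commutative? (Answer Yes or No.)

Yes

Check whether the table is symmetric across its main diagonal.
Every entry (row x, col y) equals the entry (row y, col x), so H is abelian.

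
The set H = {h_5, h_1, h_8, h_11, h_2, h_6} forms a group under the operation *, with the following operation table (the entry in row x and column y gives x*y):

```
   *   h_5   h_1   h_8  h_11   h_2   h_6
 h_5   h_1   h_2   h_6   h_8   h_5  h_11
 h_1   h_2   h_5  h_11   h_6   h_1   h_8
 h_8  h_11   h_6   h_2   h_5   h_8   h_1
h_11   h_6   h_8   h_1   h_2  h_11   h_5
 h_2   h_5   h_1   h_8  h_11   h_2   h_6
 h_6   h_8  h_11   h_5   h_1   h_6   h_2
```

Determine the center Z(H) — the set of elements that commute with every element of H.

{h_2}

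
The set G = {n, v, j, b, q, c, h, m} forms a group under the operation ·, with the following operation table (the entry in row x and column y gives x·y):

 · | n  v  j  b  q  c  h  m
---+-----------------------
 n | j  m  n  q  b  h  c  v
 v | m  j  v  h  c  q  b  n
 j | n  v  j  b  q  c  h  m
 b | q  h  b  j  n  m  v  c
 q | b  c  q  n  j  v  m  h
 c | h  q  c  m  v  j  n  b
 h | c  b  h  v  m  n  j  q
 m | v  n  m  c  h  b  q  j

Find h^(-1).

h

First locate the identity: row j matches the header, so j is the identity.
Scan row h for j: h·h = j. Hence h^(-1) = h.
(Structurally, G here is isomorphic to the elementary abelian group (Z_2)^3.)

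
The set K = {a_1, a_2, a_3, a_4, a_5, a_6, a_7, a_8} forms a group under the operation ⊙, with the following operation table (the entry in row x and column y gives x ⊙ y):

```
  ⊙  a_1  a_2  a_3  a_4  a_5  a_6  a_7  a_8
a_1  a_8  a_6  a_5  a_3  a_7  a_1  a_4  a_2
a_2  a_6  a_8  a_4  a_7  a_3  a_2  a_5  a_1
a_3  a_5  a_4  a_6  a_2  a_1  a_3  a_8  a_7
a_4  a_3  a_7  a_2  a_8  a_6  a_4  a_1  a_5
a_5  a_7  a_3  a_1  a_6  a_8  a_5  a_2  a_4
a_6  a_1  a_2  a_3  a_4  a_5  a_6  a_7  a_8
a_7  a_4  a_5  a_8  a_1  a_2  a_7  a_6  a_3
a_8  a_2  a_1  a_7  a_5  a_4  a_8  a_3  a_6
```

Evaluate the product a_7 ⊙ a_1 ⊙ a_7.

a_7 ⊙ a_1 = a_4
a_4 ⊙ a_7 = a_1

a_1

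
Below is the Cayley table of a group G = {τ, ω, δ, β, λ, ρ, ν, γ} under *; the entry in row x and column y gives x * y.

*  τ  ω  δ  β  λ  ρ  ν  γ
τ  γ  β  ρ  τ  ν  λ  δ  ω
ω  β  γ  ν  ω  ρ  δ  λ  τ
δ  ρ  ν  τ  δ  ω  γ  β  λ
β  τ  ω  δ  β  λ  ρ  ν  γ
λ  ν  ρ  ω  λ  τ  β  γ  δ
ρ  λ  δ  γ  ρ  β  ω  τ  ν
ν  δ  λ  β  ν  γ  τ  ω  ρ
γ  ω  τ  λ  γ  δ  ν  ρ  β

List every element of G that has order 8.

{δ, λ, ν, ρ}

Identity is β. Compute the order of each non-identity element by repeated multiplication:
  τ: τ → γ → ω → β  (order 4)
  ω: ω → γ → τ → β  (order 4)
  δ: δ → τ → ρ → γ → λ → ω → ν → β  (order 8)
  λ: λ → τ → ν → γ → δ → ω → ρ → β  (order 8)
  ρ: ρ → ω → δ → γ → ν → τ → λ → β  (order 8)
  ν: ν → ω → λ → γ → ρ → τ → δ → β  (order 8)
  γ: γ → β  (order 2)
Elements of order 8: {δ, λ, ν, ρ}.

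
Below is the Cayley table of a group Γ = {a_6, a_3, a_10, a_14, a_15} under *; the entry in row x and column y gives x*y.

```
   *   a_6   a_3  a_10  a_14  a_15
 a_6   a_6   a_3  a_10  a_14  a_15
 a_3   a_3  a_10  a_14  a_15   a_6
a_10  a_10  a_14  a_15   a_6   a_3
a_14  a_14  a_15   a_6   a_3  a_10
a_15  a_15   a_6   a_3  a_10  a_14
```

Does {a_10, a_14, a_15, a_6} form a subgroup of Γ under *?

No

a_15*a_10 = a_3, which is not in {a_10, a_14, a_15, a_6}.
The subset is not closed under *, so it is not a subgroup.
(Structurally, Γ here is isomorphic to the cyclic group Z_5.)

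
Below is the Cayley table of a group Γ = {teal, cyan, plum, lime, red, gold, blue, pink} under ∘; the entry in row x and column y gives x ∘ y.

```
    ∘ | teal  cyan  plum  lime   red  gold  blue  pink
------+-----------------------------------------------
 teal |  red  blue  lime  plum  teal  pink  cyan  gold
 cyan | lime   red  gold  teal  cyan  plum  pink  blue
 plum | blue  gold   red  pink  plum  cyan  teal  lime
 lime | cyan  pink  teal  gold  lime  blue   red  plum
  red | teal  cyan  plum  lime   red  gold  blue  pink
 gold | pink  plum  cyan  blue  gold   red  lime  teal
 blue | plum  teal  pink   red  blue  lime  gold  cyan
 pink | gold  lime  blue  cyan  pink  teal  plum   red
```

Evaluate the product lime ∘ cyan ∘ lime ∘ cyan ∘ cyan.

cyan

lime ∘ cyan = pink
pink ∘ lime = cyan
cyan ∘ cyan = red
red ∘ cyan = cyan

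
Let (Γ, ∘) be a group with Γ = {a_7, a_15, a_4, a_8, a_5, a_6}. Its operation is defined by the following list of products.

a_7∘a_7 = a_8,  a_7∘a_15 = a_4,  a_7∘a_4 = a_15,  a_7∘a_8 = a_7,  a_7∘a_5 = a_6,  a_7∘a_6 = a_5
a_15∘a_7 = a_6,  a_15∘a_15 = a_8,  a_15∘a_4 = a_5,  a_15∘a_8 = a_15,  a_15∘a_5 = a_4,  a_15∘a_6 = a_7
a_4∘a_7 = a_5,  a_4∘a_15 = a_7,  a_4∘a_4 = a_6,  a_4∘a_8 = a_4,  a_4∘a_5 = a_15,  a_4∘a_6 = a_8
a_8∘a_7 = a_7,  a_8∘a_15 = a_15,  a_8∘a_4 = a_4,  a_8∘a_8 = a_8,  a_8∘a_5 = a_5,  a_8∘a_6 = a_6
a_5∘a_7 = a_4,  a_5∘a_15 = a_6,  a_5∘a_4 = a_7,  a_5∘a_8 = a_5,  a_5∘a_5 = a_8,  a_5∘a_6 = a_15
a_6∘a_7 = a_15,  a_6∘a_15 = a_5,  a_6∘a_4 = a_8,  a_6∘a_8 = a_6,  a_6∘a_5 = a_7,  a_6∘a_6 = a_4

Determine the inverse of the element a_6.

First locate the identity: row a_8 matches the header, so a_8 is the identity.
Scan row a_6 for a_8: a_6 ∘ a_4 = a_8. Hence a_6^(-1) = a_4.
(Structurally, Γ here is isomorphic to the symmetric group S_3.)

a_4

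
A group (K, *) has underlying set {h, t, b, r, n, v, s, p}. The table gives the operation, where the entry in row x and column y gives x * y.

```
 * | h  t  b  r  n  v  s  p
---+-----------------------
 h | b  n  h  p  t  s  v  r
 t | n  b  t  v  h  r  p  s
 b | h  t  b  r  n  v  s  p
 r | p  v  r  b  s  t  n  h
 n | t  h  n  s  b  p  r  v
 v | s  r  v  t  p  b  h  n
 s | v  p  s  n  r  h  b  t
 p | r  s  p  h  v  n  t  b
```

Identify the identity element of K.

b

The identity e satisfies e * x = x for all x, so its row in the table reproduces the column headers.
Row b reads: h, t, b, r, n, v, s, p — exactly the header order. So b is the identity.
(Structurally, K here is isomorphic to the elementary abelian group (Z_2)^3.)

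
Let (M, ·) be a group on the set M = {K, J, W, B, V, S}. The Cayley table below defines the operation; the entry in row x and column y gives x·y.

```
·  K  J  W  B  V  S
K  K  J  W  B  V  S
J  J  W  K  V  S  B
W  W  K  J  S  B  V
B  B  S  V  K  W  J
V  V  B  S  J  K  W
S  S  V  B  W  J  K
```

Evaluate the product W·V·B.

K

W·V = B
B·B = K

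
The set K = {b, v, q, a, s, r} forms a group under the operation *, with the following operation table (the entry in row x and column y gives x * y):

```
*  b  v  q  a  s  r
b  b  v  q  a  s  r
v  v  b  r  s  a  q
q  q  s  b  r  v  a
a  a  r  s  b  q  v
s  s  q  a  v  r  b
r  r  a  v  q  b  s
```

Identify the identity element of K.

The identity e satisfies e * x = x for all x, so its row in the table reproduces the column headers.
Row b reads: b, v, q, a, s, r — exactly the header order. So b is the identity.

b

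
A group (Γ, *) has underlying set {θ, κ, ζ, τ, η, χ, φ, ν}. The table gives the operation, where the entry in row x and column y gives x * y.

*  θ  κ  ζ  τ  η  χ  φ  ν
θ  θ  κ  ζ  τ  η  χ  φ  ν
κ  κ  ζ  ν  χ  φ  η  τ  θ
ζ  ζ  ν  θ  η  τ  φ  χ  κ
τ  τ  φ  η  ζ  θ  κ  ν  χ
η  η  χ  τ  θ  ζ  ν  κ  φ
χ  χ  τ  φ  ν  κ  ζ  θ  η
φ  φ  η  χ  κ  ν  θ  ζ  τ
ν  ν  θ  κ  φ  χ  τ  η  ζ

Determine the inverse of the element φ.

First locate the identity: row θ matches the header, so θ is the identity.
Scan row φ for θ: φ * χ = θ. Hence φ^(-1) = χ.
(Structurally, Γ here is isomorphic to the quaternion group Q_8.)

χ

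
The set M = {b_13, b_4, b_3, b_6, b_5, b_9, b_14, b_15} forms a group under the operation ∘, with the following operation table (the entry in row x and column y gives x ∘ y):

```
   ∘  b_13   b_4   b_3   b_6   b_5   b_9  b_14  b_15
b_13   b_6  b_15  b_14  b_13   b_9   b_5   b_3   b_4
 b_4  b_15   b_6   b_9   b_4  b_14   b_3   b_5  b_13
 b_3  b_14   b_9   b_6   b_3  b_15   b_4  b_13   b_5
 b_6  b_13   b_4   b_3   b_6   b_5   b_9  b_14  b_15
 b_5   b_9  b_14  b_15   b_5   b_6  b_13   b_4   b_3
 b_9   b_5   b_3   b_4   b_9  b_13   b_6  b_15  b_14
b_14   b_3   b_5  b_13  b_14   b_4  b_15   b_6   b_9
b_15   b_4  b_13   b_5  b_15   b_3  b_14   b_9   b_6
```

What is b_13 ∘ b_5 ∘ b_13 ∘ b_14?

b_4

b_13 ∘ b_5 = b_9
b_9 ∘ b_13 = b_5
b_5 ∘ b_14 = b_4
(Structurally, M here is isomorphic to the elementary abelian group (Z_2)^3.)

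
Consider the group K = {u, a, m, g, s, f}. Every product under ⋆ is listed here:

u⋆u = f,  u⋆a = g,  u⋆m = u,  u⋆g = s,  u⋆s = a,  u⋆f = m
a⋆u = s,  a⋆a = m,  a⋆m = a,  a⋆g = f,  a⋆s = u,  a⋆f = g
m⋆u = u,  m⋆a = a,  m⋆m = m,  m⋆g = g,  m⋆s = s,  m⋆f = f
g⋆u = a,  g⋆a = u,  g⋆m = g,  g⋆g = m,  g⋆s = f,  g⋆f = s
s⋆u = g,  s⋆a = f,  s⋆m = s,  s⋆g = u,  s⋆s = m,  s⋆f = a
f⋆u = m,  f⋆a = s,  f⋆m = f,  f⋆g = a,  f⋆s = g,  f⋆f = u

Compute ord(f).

The identity element is m (its row matches the header).
f^1 = f
f^2 = f ⋆ f = u
f^3 = u ⋆ f = m
The first power of f equal to the identity is f^3, so ord(f) = 3.

3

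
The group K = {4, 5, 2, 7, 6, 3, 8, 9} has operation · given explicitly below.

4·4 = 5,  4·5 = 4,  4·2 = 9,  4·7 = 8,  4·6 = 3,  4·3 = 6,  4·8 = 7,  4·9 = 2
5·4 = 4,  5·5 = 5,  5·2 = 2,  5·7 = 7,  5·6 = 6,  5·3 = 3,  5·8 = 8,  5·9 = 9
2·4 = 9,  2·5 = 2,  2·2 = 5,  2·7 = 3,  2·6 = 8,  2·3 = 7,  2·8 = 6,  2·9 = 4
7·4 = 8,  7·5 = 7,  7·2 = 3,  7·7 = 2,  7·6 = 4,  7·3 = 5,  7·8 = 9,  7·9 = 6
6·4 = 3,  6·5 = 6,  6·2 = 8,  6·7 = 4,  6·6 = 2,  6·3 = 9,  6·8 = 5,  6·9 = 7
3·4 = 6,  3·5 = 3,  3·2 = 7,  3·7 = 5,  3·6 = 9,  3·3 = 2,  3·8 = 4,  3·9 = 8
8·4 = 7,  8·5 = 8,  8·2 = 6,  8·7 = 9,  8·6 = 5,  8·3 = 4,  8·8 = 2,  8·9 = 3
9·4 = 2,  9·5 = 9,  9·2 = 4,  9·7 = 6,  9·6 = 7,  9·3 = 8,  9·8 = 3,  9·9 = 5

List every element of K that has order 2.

{2, 4, 9}

Identity is 5. Compute the order of each non-identity element by repeated multiplication:
  4: 4 → 5  (order 2)
  2: 2 → 5  (order 2)
  7: 7 → 2 → 3 → 5  (order 4)
  6: 6 → 2 → 8 → 5  (order 4)
  3: 3 → 2 → 7 → 5  (order 4)
  8: 8 → 2 → 6 → 5  (order 4)
  9: 9 → 5  (order 2)
Elements of order 2: {2, 4, 9}.
(Structurally, K here is isomorphic to Z_2 x Z_4.)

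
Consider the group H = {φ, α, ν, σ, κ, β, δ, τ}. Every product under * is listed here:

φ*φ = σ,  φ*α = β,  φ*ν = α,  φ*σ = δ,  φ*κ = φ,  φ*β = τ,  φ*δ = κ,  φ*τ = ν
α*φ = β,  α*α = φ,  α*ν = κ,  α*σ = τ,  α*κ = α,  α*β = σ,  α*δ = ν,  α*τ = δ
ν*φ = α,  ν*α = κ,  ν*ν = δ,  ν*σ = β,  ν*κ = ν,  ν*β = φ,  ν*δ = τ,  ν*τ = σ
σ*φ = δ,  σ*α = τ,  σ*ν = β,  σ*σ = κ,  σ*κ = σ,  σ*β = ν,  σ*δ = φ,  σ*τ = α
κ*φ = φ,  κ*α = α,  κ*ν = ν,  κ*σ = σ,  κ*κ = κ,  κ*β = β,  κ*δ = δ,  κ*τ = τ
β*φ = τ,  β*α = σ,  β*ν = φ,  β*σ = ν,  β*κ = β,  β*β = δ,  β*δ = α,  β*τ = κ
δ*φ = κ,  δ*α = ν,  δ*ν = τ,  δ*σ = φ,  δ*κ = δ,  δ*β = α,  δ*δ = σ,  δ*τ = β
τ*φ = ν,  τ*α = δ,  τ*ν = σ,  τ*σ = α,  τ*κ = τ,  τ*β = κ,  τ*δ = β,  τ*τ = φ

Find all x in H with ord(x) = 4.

Identity is κ. Compute the order of each non-identity element by repeated multiplication:
  φ: φ → σ → δ → κ  (order 4)
  α: α → φ → β → σ → τ → δ → ν → κ  (order 8)
  ν: ν → δ → τ → σ → β → φ → α → κ  (order 8)
  σ: σ → κ  (order 2)
  β: β → δ → α → σ → ν → φ → τ → κ  (order 8)
  δ: δ → σ → φ → κ  (order 4)
  τ: τ → φ → ν → σ → α → δ → β → κ  (order 8)
Elements of order 4: {δ, φ}.
(Structurally, H here is isomorphic to the cyclic group Z_8.)

{δ, φ}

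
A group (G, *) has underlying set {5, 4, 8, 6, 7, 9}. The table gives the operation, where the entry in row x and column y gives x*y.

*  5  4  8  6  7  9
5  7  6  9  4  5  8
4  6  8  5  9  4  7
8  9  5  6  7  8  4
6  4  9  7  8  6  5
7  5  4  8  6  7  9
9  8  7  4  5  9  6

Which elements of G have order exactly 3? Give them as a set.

{6, 8}

Identity is 7. Compute the order of each non-identity element by repeated multiplication:
  5: 5 → 7  (order 2)
  4: 4 → 8 → 5 → 6 → 9 → 7  (order 6)
  8: 8 → 6 → 7  (order 3)
  6: 6 → 8 → 7  (order 3)
  9: 9 → 6 → 5 → 8 → 4 → 7  (order 6)
Elements of order 3: {6, 8}.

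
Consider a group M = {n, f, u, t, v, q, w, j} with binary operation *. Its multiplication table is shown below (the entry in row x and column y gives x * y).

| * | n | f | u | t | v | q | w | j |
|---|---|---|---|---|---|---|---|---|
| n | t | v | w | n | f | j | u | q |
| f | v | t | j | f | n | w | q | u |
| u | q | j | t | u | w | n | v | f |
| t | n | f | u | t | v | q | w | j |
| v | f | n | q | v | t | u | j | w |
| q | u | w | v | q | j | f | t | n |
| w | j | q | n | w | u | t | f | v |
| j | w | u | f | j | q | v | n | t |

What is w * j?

Read row w, column j: w * j = v.
(Structurally, M here is isomorphic to the dihedral group D_4.)

v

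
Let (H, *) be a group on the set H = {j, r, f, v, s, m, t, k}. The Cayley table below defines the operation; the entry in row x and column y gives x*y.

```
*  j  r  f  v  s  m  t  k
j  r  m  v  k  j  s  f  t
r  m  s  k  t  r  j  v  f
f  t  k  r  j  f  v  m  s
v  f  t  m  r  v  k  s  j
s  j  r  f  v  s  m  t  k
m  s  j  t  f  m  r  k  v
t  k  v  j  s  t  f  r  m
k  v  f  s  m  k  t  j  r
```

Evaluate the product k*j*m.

k

k*j = v
v*m = k
(Structurally, H here is isomorphic to the quaternion group Q_8.)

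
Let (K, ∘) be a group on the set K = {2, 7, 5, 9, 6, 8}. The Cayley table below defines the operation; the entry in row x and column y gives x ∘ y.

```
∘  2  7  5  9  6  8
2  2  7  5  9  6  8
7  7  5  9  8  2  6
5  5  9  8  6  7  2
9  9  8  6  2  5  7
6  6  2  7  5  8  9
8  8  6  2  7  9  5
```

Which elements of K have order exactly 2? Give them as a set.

{9}

Identity is 2. Compute the order of each non-identity element by repeated multiplication:
  7: 7 → 5 → 9 → 8 → 6 → 2  (order 6)
  5: 5 → 8 → 2  (order 3)
  9: 9 → 2  (order 2)
  6: 6 → 8 → 9 → 5 → 7 → 2  (order 6)
  8: 8 → 5 → 2  (order 3)
Elements of order 2: {9}.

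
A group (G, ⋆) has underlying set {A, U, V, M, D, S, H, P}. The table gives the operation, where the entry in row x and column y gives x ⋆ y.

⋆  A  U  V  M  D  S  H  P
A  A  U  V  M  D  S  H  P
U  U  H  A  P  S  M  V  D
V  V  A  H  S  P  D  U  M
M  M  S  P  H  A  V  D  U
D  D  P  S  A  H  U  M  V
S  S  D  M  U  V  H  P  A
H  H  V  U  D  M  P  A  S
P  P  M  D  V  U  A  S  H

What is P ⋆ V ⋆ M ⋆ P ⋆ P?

P ⋆ V = D
D ⋆ M = A
A ⋆ P = P
P ⋆ P = H

H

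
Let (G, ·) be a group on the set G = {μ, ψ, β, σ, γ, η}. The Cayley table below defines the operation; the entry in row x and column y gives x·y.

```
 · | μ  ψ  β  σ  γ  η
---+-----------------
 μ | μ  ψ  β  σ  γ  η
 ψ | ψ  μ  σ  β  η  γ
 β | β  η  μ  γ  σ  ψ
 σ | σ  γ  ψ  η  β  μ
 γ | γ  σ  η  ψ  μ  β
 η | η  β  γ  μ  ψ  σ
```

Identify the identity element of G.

The identity e satisfies e·x = x for all x, so its row in the table reproduces the column headers.
Row μ reads: μ, ψ, β, σ, γ, η — exactly the header order. So μ is the identity.

μ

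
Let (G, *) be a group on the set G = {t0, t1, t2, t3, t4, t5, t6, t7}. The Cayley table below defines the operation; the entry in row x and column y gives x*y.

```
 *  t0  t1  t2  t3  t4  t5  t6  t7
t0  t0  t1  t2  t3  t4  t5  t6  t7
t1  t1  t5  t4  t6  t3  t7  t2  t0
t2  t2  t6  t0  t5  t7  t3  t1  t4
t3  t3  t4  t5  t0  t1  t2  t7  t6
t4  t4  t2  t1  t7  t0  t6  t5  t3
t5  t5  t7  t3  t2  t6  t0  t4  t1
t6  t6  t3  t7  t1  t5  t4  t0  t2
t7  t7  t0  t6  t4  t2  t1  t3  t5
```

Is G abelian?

t7*t6 = t3 but t6*t7 = t2.
Since t7 and t6 do not commute, G is not abelian.

No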